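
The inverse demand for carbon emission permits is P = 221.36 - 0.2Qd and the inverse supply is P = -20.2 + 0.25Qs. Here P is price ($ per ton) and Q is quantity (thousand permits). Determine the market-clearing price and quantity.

Inverting to quantity form: Qd = 1106.8 - 5P and Qs = 80.8 + 4P.
Equating demand and supply, 1106.8 - 5P = 80.8 + 4P gives 9P = 1026, so P* = 114.
Then Q* = 1106.8 - 5(114) = 536.8.

P* = 114, Q* = 536.8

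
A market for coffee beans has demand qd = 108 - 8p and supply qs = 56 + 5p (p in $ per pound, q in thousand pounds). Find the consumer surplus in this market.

Consumer surplus = 361

Equating demand and supply, 108 - 8p = 56 + 5p gives 13p = 52, so p* = 4.
Plugging p* into demand: q* = 108 - 8(4) = 76.
Demand choke price (qd = 0): p = 108/8 = 13.5. Consumer surplus = ½ × (13.5 - 4) × 76 = 361.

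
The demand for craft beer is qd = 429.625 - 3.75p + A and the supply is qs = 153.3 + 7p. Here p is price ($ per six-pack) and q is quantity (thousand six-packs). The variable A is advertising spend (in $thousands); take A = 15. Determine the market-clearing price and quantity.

With A = 15, demand is qd = 444.625 - 3.75p.
Set qd = qs: 444.625 - 3.75p = 153.3 + 7p, so 291.325 = 10.75p and p* = 27.1.
Substitute back: q* = 444.625 - 3.75(27.1) = 343.

p* = 27.1, q* = 343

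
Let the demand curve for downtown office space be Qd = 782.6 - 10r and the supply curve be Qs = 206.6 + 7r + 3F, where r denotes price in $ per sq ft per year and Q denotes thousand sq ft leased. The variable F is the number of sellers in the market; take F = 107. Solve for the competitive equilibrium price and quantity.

With F = 107, supply is Qs = 527.6 + 7r.
Set Qd = Qs: 782.6 - 10r = 527.6 + 7r, so 255 = 17r and r* = 15.
From the demand curve, Q* = 782.6 - 10(15) = 632.6.

r* = 15, Q* = 632.6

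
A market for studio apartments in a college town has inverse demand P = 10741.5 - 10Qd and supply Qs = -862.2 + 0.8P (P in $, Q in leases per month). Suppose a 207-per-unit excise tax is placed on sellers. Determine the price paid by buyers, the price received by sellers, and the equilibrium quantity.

Solving each curve for Q: Qd = 1074.15 - 0.1P.
Sellers keep P_s = P_b - 207 per unit, so supply in terms of the buyer price is Qs = -1027.8 + 0.8P_b.
Market clearing requires 1074.15 - 0.1P_b = -1027.8 + 0.8P_b; hence 2101.95 = 0.9P_b and P_b = 2335.5.
Then P_s = 2335.5 - 207 = 2128.5 and Q = 1074.15 - 0.1(2335.5) = 840.6.

P_b = 2335.5, P_s = 2128.5, Q = 840.6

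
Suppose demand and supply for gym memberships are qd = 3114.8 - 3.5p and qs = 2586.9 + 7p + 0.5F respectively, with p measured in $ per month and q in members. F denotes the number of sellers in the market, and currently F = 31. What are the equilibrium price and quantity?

With F = 31, supply is qs = 2602.4 + 7p.
At equilibrium qd = qs, so 3114.8 - 3.5p = 2602.4 + 7p; collecting terms, 512.4 = 10.5p and p* = 48.8.
From the demand curve, q* = 3114.8 - 3.5(48.8) = 2944.

p* = 48.8, q* = 2944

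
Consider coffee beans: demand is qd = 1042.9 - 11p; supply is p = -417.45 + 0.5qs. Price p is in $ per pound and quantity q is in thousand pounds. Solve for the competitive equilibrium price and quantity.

Rewriting in direct form: qs = 834.9 + 2p.
Set qd = qs: 1042.9 - 11p = 834.9 + 2p, so 208 = 13p and p* = 16.
From the demand curve, q* = 1042.9 - 11(16) = 866.9.

p* = 16, q* = 866.9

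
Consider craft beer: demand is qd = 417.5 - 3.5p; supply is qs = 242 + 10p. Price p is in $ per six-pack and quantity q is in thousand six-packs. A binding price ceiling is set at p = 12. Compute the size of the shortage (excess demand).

Shortage = 13.5

At p = 12: qd = 375.5 and qs = 362.
Shortage = qd - qs = 375.5 - 362 = 13.5.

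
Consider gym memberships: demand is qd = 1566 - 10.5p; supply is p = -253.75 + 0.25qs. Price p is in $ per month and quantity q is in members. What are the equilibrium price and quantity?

p* = 38, q* = 1167

Rewriting in direct form: qs = 1015 + 4p.
Set qd = qs: 1566 - 10.5p = 1015 + 4p, so 551 = 14.5p and p* = 38.
From the demand curve, q* = 1566 - 10.5(38) = 1167.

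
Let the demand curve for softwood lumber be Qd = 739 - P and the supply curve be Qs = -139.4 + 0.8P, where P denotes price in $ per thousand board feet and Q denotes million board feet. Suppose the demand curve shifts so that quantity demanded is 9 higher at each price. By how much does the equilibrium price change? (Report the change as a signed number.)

Equating demand and supply, 739 - P = -139.4 + 0.8P gives 1.8P = 878.4, so P* = 488.
Then Q* = 739 - 488 = 251.
After the shift, demand is Qd = 748 - P.
New equilibrium: 887.4 = 1.8P, so P = 493 and Q = 255.
ΔP = 493 - 488 = 5.

ΔP = 5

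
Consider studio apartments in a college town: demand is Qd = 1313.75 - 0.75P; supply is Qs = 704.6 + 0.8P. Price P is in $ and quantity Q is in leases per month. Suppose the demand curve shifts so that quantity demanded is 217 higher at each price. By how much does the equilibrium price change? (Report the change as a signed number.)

ΔP = 140

The market clears where 1313.75 - 0.75P = 704.6 + 0.8P. Rearranging, 1.55P = 609.15, hence P* = 393.
Then Q* = 1313.75 - 0.75(393) = 1019.
After the shift, demand is Qd = 1530.75 - 0.75P.
Re-solving, 1.55P = 826.15 gives P = 533 and Q = 1131.
ΔP = 533 - 393 = 140.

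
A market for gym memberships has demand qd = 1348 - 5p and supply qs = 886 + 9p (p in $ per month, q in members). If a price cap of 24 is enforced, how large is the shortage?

Shortage = 126

Evaluating both curves at the ceiling price 24 gives qd = 1228, qs = 1102.
Shortage = qd - qs = 1228 - 1102 = 126.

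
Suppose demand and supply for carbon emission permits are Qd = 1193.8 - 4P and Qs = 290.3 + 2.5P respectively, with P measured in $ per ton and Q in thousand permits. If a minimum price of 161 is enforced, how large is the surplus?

Surplus = 143

With P fixed at 161, quantity demanded is 549.8 and quantity supplied is 692.8.
Surplus = Qs - Qd = 692.8 - 549.8 = 143.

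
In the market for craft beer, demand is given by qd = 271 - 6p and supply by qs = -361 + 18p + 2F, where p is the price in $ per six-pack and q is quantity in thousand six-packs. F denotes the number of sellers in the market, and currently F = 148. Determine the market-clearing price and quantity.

With F = 148, supply is qs = -65 + 18p.
At equilibrium qd = qs, so 271 - 6p = -65 + 18p; collecting terms, 336 = 24p and p* = 14.
Plugging p* into demand: q* = 271 - 6(14) = 187.

p* = 14, q* = 187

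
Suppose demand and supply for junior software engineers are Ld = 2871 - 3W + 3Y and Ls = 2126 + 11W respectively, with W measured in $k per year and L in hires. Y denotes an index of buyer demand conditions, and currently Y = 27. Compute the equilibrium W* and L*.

W* = 59, L* = 2775

With Y = 27, demand is Ld = 2952 - 3W.
Equating demand and supply, 2952 - 3W = 2126 + 11W gives 14W = 826, so W* = 59.
Then L* = 2952 - 3(59) = 2775.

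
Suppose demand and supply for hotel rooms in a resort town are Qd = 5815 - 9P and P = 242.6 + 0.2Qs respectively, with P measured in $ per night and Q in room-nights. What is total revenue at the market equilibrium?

Rewriting in direct form: Qs = -1213 + 5P.
Set Qd = Qs: 5815 - 9P = -1213 + 5P, so 7028 = 14P and P* = 502.
From the demand curve, Q* = 5815 - 9(502) = 1297.
Total revenue = P* × Q* = 502 × 1297 = 651094.

Total revenue = 651094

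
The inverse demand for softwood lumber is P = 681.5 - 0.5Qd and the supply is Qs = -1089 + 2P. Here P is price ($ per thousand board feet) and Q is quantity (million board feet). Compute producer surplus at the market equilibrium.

Rewriting in direct form: Qd = 1363 - 2P.
Equating demand and supply, 1363 - 2P = -1089 + 2P gives 4P = 2452, so P* = 613.
Then Q* = 1363 - 2(613) = 137.
Supply choke price (Qs = 0): P = 544.5. Producer surplus = ½ × (613 - 544.5) × 137 = 4692.25.

Producer surplus = 4692.25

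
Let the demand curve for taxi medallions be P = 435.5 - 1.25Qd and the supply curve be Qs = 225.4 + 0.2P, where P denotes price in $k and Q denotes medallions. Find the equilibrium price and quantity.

In direct form, Qd = 348.4 - 0.8P.
Equating demand and supply, 348.4 - 0.8P = 225.4 + 0.2P gives P = 123, so P* = 123.
Then Q* = 348.4 - 0.8(123) = 250.

P* = 123, Q* = 250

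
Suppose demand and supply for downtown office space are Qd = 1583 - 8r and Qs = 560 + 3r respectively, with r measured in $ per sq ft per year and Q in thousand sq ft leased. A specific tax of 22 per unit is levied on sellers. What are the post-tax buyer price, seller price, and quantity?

r_b = 99, r_s = 77, Q = 791

Sellers keep r_s = r_b - 22 per unit, so supply in terms of the buyer price is Qs = 494 + 3r_b.
Equate demand and the shifted supply: 1583 - 8r_b = 494 + 3r_b, giving 11r_b = 1089, so r_b = 99.
Then r_s = 99 - 22 = 77 and Q = 1583 - 8(99) = 791.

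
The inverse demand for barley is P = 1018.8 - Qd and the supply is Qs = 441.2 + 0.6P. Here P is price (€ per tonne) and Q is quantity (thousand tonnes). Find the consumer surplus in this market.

Consumer surplus = 216350.42

Solving each curve for Q: Qd = 1018.8 - P.
Equating demand and supply, 1018.8 - P = 441.2 + 0.6P gives 1.6P = 577.6, so P* = 361.
From the demand curve, Q* = 1018.8 - 361 = 657.8.
Demand choke price (Qd = 0): P = 1018.8. Consumer surplus = ½ × (1018.8 - 361) × 657.8 = 216350.42.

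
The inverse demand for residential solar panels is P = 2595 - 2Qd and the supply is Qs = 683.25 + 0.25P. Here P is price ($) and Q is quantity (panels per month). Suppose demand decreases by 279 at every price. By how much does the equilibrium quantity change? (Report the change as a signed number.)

Solving each curve for Q: Qd = 1297.5 - 0.5P.
The market clears where 1297.5 - 0.5P = 683.25 + 0.25P. Rearranging, 0.75P = 614.25, hence P* = 819.
Substitute back: Q* = 1297.5 - 0.5(819) = 888.
After the shift, demand is Qd = 1018.5 - 0.5P.
Re-solving, 0.75P = 335.25 gives P = 447 and Q = 795.
ΔQ = 795 - 888 = -93.

ΔQ = -93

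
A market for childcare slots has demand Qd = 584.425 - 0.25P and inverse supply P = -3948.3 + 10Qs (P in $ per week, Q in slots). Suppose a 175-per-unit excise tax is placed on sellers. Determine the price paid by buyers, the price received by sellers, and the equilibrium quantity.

Solving each curve for Q: Qs = 394.83 + 0.1P.
Sellers keep P_s = P_b - 175 per unit, so supply in terms of the buyer price is Qs = 377.33 + 0.1P_b.
Set Qd = Qs: 584.425 - 0.25P_b = 377.33 + 0.1P_b, so 207.095 = 0.35P_b and P_b = 591.7.
So P_s = 416.7 and the quantity traded is Q = 584.425 - 0.25(591.7) = 436.5.

P_b = 591.7, P_s = 416.7, Q = 436.5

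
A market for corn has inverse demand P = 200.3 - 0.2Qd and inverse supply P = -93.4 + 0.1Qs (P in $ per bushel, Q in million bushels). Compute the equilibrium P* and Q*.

P* = 4.5, Q* = 979

Rewriting in direct form: Qd = 1001.5 - 5P and Qs = 934 + 10P.
At equilibrium Qd = Qs, so 1001.5 - 5P = 934 + 10P; collecting terms, 67.5 = 15P and P* = 4.5.
From the demand curve, Q* = 1001.5 - 5(4.5) = 979.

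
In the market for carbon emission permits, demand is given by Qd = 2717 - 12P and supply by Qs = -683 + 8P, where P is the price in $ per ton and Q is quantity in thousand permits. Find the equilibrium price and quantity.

The market clears where 2717 - 12P = -683 + 8P. Rearranging, 20P = 3400, hence P* = 170.
Plugging P* into demand: Q* = 2717 - 12(170) = 677.

P* = 170, Q* = 677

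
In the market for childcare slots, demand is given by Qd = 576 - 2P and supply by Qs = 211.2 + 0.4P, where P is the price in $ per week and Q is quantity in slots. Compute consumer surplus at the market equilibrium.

The market clears where 576 - 2P = 211.2 + 0.4P. Rearranging, 2.4P = 364.8, hence P* = 152.
Plugging P* into demand: Q* = 576 - 2(152) = 272.
Demand choke price (Qd = 0): P = 576/2 = 288. Consumer surplus = ½ × (288 - 152) × 272 = 18496.

Consumer surplus = 18496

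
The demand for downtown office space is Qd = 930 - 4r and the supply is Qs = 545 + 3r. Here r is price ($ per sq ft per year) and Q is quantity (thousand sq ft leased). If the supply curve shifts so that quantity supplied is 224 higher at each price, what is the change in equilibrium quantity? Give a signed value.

Equating demand and supply, 930 - 4r = 545 + 3r gives 7r = 385, so r* = 55.
Plugging r* into demand: Q* = 930 - 4(55) = 710.
After the shift, supply is Qs = 769 + 3r.
The new intersection has 161 = 7r, i.e. r = 23, Q = 838.
ΔQ = 838 - 710 = 128.

ΔQ = 128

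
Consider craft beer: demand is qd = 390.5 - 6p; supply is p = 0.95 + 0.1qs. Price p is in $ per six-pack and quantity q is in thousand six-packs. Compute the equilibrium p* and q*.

p* = 25, q* = 240.5

Inverting to quantity form: qs = -9.5 + 10p.
At equilibrium qd = qs, so 390.5 - 6p = -9.5 + 10p; collecting terms, 400 = 16p and p* = 25.
Then q* = 390.5 - 6(25) = 240.5.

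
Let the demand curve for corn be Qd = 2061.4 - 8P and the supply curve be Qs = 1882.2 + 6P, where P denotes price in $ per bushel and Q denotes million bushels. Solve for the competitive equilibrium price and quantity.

P* = 12.8, Q* = 1959

Set Qd = Qs: 2061.4 - 8P = 1882.2 + 6P, so 179.2 = 14P and P* = 12.8.
Then Q* = 2061.4 - 8(12.8) = 1959.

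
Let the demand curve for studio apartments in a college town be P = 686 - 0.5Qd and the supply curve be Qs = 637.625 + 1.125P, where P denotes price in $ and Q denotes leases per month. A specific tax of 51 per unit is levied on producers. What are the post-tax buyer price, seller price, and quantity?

P_b = 253.36, P_s = 202.36, Q = 865.28

Solving each curve for Q: Qd = 1372 - 2P.
Producers keep P_s = P_b - 51 per unit, so supply in terms of the buyer price is Qs = 580.25 + 1.125P_b.
Equate demand and the shifted supply: 1372 - 2P_b = 580.25 + 1.125P_b, giving 3.125P_b = 791.75, so P_b = 253.36.
Then P_s = 253.36 - 51 = 202.36 and Q = 1372 - 2(253.36) = 865.28.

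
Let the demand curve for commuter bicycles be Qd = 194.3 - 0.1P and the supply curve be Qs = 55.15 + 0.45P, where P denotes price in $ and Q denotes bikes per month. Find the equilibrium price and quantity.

The market clears where 194.3 - 0.1P = 55.15 + 0.45P. Rearranging, 0.55P = 139.15, hence P* = 253.
From the demand curve, Q* = 194.3 - 0.1(253) = 169.

P* = 253, Q* = 169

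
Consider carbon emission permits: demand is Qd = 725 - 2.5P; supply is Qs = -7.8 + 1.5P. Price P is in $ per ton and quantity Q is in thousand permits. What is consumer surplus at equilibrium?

The market clears where 725 - 2.5P = -7.8 + 1.5P. Rearranging, 4P = 732.8, hence P* = 183.2.
Substitute back: Q* = 725 - 2.5(183.2) = 267.
Demand choke price (Qd = 0): P = 725/2.5 = 290. Consumer surplus = ½ × (290 - 183.2) × 267 = 14257.8.

Consumer surplus = 14257.8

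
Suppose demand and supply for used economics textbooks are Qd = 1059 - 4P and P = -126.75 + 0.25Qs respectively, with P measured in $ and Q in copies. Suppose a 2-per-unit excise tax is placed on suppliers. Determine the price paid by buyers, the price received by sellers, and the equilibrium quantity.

Solving each curve for Q: Qs = 507 + 4P.
The tax drives a wedge P_b - P_s = 2. Substituting P_s = P_b - 2 into supply: Qs = 499 + 4P_b.
Equate demand and the shifted supply: 1059 - 4P_b = 499 + 4P_b, giving 8P_b = 560, so P_b = 70.
Then P_s = 70 - 2 = 68 and Q = 1059 - 4(70) = 779.

P_b = 70, P_s = 68, Q = 779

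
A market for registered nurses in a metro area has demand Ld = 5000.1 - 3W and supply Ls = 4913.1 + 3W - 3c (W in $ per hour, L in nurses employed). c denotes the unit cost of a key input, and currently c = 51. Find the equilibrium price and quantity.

With c = 51, supply is Ls = 4760.1 + 3W.
The market clears where 5000.1 - 3W = 4760.1 + 3W. Rearranging, 6W = 240, hence W* = 40.
From the demand curve, L* = 5000.1 - 3(40) = 4880.1.

W* = 40, L* = 4880.1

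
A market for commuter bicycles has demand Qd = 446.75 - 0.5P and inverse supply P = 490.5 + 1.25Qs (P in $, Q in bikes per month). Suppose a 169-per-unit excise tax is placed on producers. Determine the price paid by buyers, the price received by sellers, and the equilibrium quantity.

P_b = 749.5, P_s = 580.5, Q = 72

Rewriting in direct form: Qs = -392.4 + 0.8P.
The tax drives a wedge P_b - P_s = 169. Substituting P_s = P_b - 169 into supply: Qs = -527.6 + 0.8P_b.
Equate demand and the shifted supply: 446.75 - 0.5P_b = -527.6 + 0.8P_b, giving 1.3P_b = 974.35, so P_b = 749.5.
So P_s = 580.5 and the quantity traded is Q = 446.75 - 0.5(749.5) = 72.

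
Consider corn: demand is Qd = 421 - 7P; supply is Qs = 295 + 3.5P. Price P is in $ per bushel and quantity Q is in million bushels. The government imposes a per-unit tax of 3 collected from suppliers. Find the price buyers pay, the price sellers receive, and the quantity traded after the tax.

P_b = 13, P_s = 10, Q = 330

Suppliers keep P_s = P_b - 3 per unit, so supply in terms of the buyer price is Qs = 284.5 + 3.5P_b.
Market clearing requires 421 - 7P_b = 284.5 + 3.5P_b; hence 136.5 = 10.5P_b and P_b = 13.
Then P_s = 13 - 3 = 10 and Q = 421 - 7(13) = 330.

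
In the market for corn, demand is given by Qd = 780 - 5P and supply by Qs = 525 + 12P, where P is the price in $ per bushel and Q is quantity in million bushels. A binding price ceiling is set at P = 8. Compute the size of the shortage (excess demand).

Evaluating both curves at the ceiling price 8 gives Qd = 740, Qs = 621.
Shortage = Qd - Qs = 740 - 621 = 119.

Shortage = 119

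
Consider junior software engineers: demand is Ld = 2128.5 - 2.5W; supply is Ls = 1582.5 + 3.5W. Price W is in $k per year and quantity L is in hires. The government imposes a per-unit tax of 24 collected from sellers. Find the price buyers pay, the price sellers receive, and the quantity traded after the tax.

Sellers keep W_s = W_b - 24 per unit, so supply in terms of the buyer price is Ls = 1498.5 + 3.5W_b.
Equate demand and the shifted supply: 2128.5 - 2.5W_b = 1498.5 + 3.5W_b, giving 6W_b = 630, so W_b = 105.
So W_s = 81 and the quantity traded is L = 2128.5 - 2.5(105) = 1866.

W_b = 105, W_s = 81, L = 1866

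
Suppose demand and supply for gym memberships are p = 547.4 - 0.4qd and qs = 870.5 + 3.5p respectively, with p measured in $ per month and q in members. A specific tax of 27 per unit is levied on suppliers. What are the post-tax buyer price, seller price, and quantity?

p_b = 98.75, p_s = 71.75, q = 1121.625

Solving each curve for q: qd = 1368.5 - 2.5p.
The tax drives a wedge p_b - p_s = 27. Substituting p_s = p_b - 27 into supply: qs = 776 + 3.5p_b.
Market clearing requires 1368.5 - 2.5p_b = 776 + 3.5p_b; hence 592.5 = 6p_b and p_b = 98.75.
Then p_s = 98.75 - 27 = 71.75 and q = 1368.5 - 2.5(98.75) = 1121.625.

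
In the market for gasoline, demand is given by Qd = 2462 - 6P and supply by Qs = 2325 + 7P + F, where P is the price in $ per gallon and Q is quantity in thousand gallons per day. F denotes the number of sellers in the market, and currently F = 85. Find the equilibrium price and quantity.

With F = 85, supply is Qs = 2410 + 7P.
The market clears where 2462 - 6P = 2410 + 7P. Rearranging, 13P = 52, hence P* = 4.
From the demand curve, Q* = 2462 - 6(4) = 2438.

P* = 4, Q* = 2438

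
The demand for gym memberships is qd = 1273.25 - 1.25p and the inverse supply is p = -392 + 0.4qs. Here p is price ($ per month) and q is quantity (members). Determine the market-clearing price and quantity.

Rewriting in direct form: qs = 980 + 2.5p.
The market clears where 1273.25 - 1.25p = 980 + 2.5p. Rearranging, 3.75p = 293.25, hence p* = 78.2.
Substitute back: q* = 1273.25 - 1.25(78.2) = 1175.5.

p* = 78.2, q* = 1175.5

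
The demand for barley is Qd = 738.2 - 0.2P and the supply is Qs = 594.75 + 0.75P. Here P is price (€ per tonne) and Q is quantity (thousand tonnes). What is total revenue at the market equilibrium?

Equating demand and supply, 738.2 - 0.2P = 594.75 + 0.75P gives 0.95P = 143.45, so P* = 151.
Then Q* = 738.2 - 0.2(151) = 708.
Total revenue = P* × Q* = 151 × 708 = 106908.

Total revenue = 106908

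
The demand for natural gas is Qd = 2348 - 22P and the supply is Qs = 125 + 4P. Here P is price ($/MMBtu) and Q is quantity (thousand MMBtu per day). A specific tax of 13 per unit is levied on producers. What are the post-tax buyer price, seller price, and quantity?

P_b = 87.5, P_s = 74.5, Q = 423

The tax drives a wedge P_b - P_s = 13. Substituting P_s = P_b - 13 into supply: Qs = 73 + 4P_b.
Equate demand and the shifted supply: 2348 - 22P_b = 73 + 4P_b, giving 26P_b = 2275, so P_b = 87.5.
Then P_s = 87.5 - 13 = 74.5 and Q = 2348 - 22(87.5) = 423.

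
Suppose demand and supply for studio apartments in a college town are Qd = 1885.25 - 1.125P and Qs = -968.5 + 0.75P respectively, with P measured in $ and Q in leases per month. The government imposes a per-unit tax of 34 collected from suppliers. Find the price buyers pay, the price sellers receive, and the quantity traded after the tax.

P_b = 1535.6, P_s = 1501.6, Q = 157.7

Suppliers keep P_s = P_b - 34 per unit, so supply in terms of the buyer price is Qs = -994 + 0.75P_b.
Set Qd = Qs: 1885.25 - 1.125P_b = -994 + 0.75P_b, so 2879.25 = 1.875P_b and P_b = 1535.6.
Then P_s = 1535.6 - 34 = 1501.6 and Q = 1885.25 - 1.125(1535.6) = 157.7.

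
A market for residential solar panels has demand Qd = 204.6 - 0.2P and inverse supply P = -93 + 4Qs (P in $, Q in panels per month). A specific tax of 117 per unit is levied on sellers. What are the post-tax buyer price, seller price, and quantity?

P_b = 468, P_s = 351, Q = 111

In direct form, Qs = 23.25 + 0.25P.
The tax drives a wedge P_b - P_s = 117. Substituting P_s = P_b - 117 into supply: Qs = -6 + 0.25P_b.
Market clearing requires 204.6 - 0.2P_b = -6 + 0.25P_b; hence 210.6 = 0.45P_b and P_b = 468.
Then P_s = 468 - 117 = 351 and Q = 204.6 - 0.2(468) = 111.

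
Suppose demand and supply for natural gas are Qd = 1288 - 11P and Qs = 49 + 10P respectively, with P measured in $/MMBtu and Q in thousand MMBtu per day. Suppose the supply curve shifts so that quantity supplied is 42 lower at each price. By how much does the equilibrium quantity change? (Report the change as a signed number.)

Equating demand and supply, 1288 - 11P = 49 + 10P gives 21P = 1239, so P* = 59.
Then Q* = 1288 - 11(59) = 639.
After the shift, supply is Qs = 7 + 10P.
The new intersection has 1281 = 21P, i.e. P = 61, Q = 617.
ΔQ = 617 - 639 = -22.

ΔQ = -22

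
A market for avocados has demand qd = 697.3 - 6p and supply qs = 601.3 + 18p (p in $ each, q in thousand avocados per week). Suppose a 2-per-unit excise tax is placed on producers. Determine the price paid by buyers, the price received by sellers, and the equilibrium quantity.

The tax drives a wedge p_b - p_s = 2. Substituting p_s = p_b - 2 into supply: qs = 565.3 + 18p_b.
Equate demand and the shifted supply: 697.3 - 6p_b = 565.3 + 18p_b, giving 24p_b = 132, so p_b = 5.5.
Then p_s = 5.5 - 2 = 3.5 and q = 697.3 - 6(5.5) = 664.3.

p_b = 5.5, p_s = 3.5, q = 664.3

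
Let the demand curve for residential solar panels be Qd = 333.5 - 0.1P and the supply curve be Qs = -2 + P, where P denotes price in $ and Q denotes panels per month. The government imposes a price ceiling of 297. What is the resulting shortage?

Shortage = 8.8

With P fixed at 297, quantity demanded is 303.8 and quantity supplied is 295.
Shortage = Qd - Qs = 303.8 - 295 = 8.8.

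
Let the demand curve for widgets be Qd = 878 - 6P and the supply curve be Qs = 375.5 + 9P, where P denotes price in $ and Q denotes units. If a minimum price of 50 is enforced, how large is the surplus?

Surplus = 247.5

With P fixed at 50, quantity demanded is 578 and quantity supplied is 825.5.
Surplus = Qs - Qd = 825.5 - 578 = 247.5.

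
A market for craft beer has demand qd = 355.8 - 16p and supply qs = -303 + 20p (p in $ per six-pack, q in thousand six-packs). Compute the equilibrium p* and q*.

p* = 18.3, q* = 63

Equating demand and supply, 355.8 - 16p = -303 + 20p gives 36p = 658.8, so p* = 18.3.
From the demand curve, q* = 355.8 - 16(18.3) = 63.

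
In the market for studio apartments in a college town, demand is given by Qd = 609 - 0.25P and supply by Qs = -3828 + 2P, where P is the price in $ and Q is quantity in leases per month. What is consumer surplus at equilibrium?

At equilibrium Qd = Qs, so 609 - 0.25P = -3828 + 2P; collecting terms, 4437 = 2.25P and P* = 1972.
Substitute back: Q* = 609 - 0.25(1972) = 116.
Demand choke price (Qd = 0): P = 609/0.25 = 2436. Consumer surplus = ½ × (2436 - 1972) × 116 = 26912.

Consumer surplus = 26912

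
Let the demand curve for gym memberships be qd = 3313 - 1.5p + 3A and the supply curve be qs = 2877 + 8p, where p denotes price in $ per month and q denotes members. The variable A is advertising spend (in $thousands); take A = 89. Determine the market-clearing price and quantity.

p* = 74, q* = 3469

With A = 89, demand is qd = 3580 - 1.5p.
The market clears where 3580 - 1.5p = 2877 + 8p. Rearranging, 9.5p = 703, hence p* = 74.
From the demand curve, q* = 3580 - 1.5(74) = 3469.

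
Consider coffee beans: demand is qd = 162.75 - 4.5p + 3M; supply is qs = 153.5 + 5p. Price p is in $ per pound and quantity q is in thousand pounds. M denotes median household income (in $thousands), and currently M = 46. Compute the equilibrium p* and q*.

With M = 46, demand is qd = 300.75 - 4.5p.
Equating demand and supply, 300.75 - 4.5p = 153.5 + 5p gives 9.5p = 147.25, so p* = 15.5.
From the demand curve, q* = 300.75 - 4.5(15.5) = 231.

p* = 15.5, q* = 231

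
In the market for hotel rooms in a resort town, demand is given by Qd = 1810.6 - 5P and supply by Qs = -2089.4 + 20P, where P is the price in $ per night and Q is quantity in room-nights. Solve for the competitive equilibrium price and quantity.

Set Qd = Qs: 1810.6 - 5P = -2089.4 + 20P, so 3900 = 25P and P* = 156.
From the demand curve, Q* = 1810.6 - 5(156) = 1030.6.

P* = 156, Q* = 1030.6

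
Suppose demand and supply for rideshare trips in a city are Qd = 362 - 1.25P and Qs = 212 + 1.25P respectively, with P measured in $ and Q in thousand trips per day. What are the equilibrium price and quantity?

Equating demand and supply, 362 - 1.25P = 212 + 1.25P gives 2.5P = 150, so P* = 60.
Substitute back: Q* = 362 - 1.25(60) = 287.

P* = 60, Q* = 287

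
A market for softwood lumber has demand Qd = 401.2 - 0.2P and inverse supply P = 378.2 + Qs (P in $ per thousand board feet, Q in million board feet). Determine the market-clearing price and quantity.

P* = 649.5, Q* = 271.3

Solving each curve for Q: Qs = -378.2 + P.
Equating demand and supply, 401.2 - 0.2P = -378.2 + P gives 1.2P = 779.4, so P* = 649.5.
Then Q* = 401.2 - 0.2(649.5) = 271.3.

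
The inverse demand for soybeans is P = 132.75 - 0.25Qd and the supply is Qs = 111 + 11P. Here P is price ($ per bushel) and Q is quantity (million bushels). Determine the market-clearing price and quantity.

P* = 28, Q* = 419

Inverting to quantity form: Qd = 531 - 4P.
Set Qd = Qs: 531 - 4P = 111 + 11P, so 420 = 15P and P* = 28.
Substitute back: Q* = 531 - 4(28) = 419.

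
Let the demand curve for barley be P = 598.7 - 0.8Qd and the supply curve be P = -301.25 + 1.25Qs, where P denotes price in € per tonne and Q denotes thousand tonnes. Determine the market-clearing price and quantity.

In direct form, Qd = 748.375 - 1.25P and Qs = 241 + 0.8P.
At equilibrium Qd = Qs, so 748.375 - 1.25P = 241 + 0.8P; collecting terms, 507.375 = 2.05P and P* = 247.5.
Plugging P* into demand: Q* = 748.375 - 1.25(247.5) = 439.

P* = 247.5, Q* = 439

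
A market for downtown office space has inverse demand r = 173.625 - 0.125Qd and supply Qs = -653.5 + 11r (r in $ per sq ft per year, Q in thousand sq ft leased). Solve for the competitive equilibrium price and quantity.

Solving each curve for Q: Qd = 1389 - 8r.
At equilibrium Qd = Qs, so 1389 - 8r = -653.5 + 11r; collecting terms, 2042.5 = 19r and r* = 107.5.
Then Q* = 1389 - 8(107.5) = 529.

r* = 107.5, Q* = 529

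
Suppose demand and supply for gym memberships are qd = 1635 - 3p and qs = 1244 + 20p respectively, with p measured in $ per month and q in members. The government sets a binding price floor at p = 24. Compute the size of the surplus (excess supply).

Surplus = 161

At p = 24: qd = 1563 and qs = 1724.
Surplus = qs - qd = 1724 - 1563 = 161.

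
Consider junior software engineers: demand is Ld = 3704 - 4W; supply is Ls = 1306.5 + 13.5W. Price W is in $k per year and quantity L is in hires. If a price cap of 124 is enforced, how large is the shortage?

At W = 124: Ld = 3208 and Ls = 2980.5.
Shortage = Ld - Ls = 3208 - 2980.5 = 227.5.

Shortage = 227.5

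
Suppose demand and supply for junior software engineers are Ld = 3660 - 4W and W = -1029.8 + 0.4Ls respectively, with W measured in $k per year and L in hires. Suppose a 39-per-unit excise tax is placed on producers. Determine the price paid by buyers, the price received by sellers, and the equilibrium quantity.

Rewriting in direct form: Ls = 2574.5 + 2.5W.
With a tax of 39 on producers, they supply based on the net price W_s = W_b - 39, so Ls = 2477 + 2.5W_b.
Equate demand and the shifted supply: 3660 - 4W_b = 2477 + 2.5W_b, giving 6.5W_b = 1183, so W_b = 182.
So W_s = 143 and the quantity traded is L = 3660 - 4(182) = 2932.

W_b = 182, W_s = 143, L = 2932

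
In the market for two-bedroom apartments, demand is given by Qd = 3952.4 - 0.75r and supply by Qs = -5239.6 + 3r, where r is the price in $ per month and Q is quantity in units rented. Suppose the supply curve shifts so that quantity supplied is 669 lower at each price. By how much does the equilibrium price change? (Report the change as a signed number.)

Set Qd = Qs: 3952.4 - 0.75r = -5239.6 + 3r, so 9192 = 3.75r and r* = 2451.2.
Plugging r* into demand: Q* = 3952.4 - 0.75(2451.2) = 2114.
After the shift, supply is Qs = -5908.6 + 3r.
The new intersection has 9861 = 3.75r, i.e. r = 2629.6, Q = 1980.2.
Δr = 2629.6 - 2451.2 = 178.4.

Δr = 178.4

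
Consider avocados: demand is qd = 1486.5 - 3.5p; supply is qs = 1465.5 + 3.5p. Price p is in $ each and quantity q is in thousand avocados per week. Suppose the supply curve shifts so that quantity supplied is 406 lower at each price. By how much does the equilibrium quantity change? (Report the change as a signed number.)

Δq = -203

The market clears where 1486.5 - 3.5p = 1465.5 + 3.5p. Rearranging, 7p = 21, hence p* = 3.
From the demand curve, q* = 1486.5 - 3.5(3) = 1476.
After the shift, supply is qs = 1059.5 + 3.5p.
The new intersection has 427 = 7p, i.e. p = 61, q = 1273.
Δq = 1273 - 1476 = -203.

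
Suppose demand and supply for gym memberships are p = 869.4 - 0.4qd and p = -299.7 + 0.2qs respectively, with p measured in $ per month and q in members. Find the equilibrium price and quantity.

p* = 90, q* = 1948.5

Inverting to quantity form: qd = 2173.5 - 2.5p and qs = 1498.5 + 5p.
Equating demand and supply, 2173.5 - 2.5p = 1498.5 + 5p gives 7.5p = 675, so p* = 90.
Plugging p* into demand: q* = 2173.5 - 2.5(90) = 1948.5.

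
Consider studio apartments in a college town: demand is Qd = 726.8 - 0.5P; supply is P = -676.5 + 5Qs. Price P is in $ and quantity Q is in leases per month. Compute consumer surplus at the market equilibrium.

Consumer surplus = 92598.49

Solving each curve for Q: Qs = 135.3 + 0.2P.
Equating demand and supply, 726.8 - 0.5P = 135.3 + 0.2P gives 0.7P = 591.5, so P* = 845.
Substitute back: Q* = 726.8 - 0.5(845) = 304.3.
Demand choke price (Qd = 0): P = 726.8/0.5 = 1453.6. Consumer surplus = ½ × (1453.6 - 845) × 304.3 = 92598.49.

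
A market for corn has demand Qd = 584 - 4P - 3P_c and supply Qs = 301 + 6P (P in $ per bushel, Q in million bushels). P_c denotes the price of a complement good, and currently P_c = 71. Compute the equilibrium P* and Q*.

P* = 7, Q* = 343

With P_c = 71, demand is Qd = 371 - 4P.
Set Qd = Qs: 371 - 4P = 301 + 6P, so 70 = 10P and P* = 7.
Substitute back: Q* = 371 - 4(7) = 343.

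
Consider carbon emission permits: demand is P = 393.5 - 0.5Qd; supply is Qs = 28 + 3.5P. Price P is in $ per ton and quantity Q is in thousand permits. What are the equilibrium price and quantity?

P* = 138, Q* = 511

Solving each curve for Q: Qd = 787 - 2P.
Equating demand and supply, 787 - 2P = 28 + 3.5P gives 5.5P = 759, so P* = 138.
Then Q* = 787 - 2(138) = 511.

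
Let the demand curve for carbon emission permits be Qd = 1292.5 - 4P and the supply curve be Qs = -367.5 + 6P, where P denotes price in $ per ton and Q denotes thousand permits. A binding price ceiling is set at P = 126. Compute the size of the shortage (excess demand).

Evaluating both curves at the ceiling price 126 gives Qd = 788.5, Qs = 388.5.
Shortage = Qd - Qs = 788.5 - 388.5 = 400.

Shortage = 400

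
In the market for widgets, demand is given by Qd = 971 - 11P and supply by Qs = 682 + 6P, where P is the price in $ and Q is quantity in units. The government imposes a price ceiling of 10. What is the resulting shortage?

With P fixed at 10, quantity demanded is 861 and quantity supplied is 742.
Shortage = Qd - Qs = 861 - 742 = 119.

Shortage = 119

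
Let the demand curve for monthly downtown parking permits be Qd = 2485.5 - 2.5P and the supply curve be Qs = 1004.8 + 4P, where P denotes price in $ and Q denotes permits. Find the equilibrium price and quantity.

P* = 227.8, Q* = 1916

Set Qd = Qs: 2485.5 - 2.5P = 1004.8 + 4P, so 1480.7 = 6.5P and P* = 227.8.
Plugging P* into demand: Q* = 2485.5 - 2.5(227.8) = 1916.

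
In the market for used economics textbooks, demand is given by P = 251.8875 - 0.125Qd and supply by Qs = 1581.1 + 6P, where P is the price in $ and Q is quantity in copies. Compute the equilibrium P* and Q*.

P* = 31, Q* = 1767.1

Inverting to quantity form: Qd = 2015.1 - 8P.
At equilibrium Qd = Qs, so 2015.1 - 8P = 1581.1 + 6P; collecting terms, 434 = 14P and P* = 31.
Plugging P* into demand: Q* = 2015.1 - 8(31) = 1767.1.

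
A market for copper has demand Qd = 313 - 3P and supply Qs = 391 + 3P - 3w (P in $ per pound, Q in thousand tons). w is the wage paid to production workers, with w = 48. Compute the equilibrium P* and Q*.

With w = 48, supply is Qs = 247 + 3P.
Set Qd = Qs: 313 - 3P = 247 + 3P, so 66 = 6P and P* = 11.
Then Q* = 313 - 3(11) = 280.

P* = 11, Q* = 280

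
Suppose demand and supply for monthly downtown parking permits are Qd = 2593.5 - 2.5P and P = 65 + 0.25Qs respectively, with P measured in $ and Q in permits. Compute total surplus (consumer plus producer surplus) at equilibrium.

Total surplus = 727355.2

In direct form, Qs = -260 + 4P.
Equating demand and supply, 2593.5 - 2.5P = -260 + 4P gives 6.5P = 2853.5, so P* = 439.
From the demand curve, Q* = 2593.5 - 2.5(439) = 1496.
Demand choke price = 1037.4; supply choke price = 65. CS = ½(1037.4 - 439)(1496) = 447603.2; PS = ½(439 - 65)(1496) = 279752. Total surplus = 727355.2.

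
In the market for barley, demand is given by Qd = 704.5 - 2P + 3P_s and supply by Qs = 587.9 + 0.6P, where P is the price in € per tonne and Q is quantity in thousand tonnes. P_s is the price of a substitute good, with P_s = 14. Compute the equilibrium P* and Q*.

With P_s = 14, demand is Qd = 746.5 - 2P.
Set Qd = Qs: 746.5 - 2P = 587.9 + 0.6P, so 158.6 = 2.6P and P* = 61.
Substitute back: Q* = 746.5 - 2(61) = 624.5.

P* = 61, Q* = 624.5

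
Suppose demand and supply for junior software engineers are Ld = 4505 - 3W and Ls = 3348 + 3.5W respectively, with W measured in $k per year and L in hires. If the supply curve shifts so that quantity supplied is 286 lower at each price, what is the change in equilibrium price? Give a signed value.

ΔW = 44

Set Ld = Ls: 4505 - 3W = 3348 + 3.5W, so 1157 = 6.5W and W* = 178.
Then L* = 4505 - 3(178) = 3971.
After the shift, supply is Ls = 3062 + 3.5W.
The new intersection has 1443 = 6.5W, i.e. W = 222, L = 3839.
ΔW = 222 - 178 = 44.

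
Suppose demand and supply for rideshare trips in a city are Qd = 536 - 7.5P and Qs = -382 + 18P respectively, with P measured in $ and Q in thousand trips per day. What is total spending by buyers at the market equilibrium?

Total spending by buyers = 9576

Equating demand and supply, 536 - 7.5P = -382 + 18P gives 25.5P = 918, so P* = 36.
From the demand curve, Q* = 536 - 7.5(36) = 266.
Total spending by buyers = P* × Q* = 36 × 266 = 9576.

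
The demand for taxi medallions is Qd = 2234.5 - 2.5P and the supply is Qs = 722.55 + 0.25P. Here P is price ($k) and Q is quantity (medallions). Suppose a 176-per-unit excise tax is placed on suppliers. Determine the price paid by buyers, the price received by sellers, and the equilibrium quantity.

With a tax of 176 on suppliers, they supply based on the net price P_s = P_b - 176, so Qs = 678.55 + 0.25P_b.
Set Qd = Qs: 2234.5 - 2.5P_b = 678.55 + 0.25P_b, so 1555.95 = 2.75P_b and P_b = 565.8.
So P_s = 389.8 and the quantity traded is Q = 2234.5 - 2.5(565.8) = 820.

P_b = 565.8, P_s = 389.8, Q = 820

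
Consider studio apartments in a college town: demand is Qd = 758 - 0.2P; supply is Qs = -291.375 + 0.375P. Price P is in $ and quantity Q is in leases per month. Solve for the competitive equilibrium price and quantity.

At equilibrium Qd = Qs, so 758 - 0.2P = -291.375 + 0.375P; collecting terms, 1049.375 = 0.575P and P* = 1825.
From the demand curve, Q* = 758 - 0.2(1825) = 393.

P* = 1825, Q* = 393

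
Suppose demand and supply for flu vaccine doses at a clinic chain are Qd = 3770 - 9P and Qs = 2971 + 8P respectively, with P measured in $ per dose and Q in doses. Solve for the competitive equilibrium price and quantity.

The market clears where 3770 - 9P = 2971 + 8P. Rearranging, 17P = 799, hence P* = 47.
From the demand curve, Q* = 3770 - 9(47) = 3347.

P* = 47, Q* = 3347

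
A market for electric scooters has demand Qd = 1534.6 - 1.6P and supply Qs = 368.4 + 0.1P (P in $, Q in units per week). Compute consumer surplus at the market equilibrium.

Consumer surplus = 59677.8125

At equilibrium Qd = Qs, so 1534.6 - 1.6P = 368.4 + 0.1P; collecting terms, 1166.2 = 1.7P and P* = 686.
Plugging P* into demand: Q* = 1534.6 - 1.6(686) = 437.
Demand choke price (Qd = 0): P = 1534.6/1.6 = 959.125. Consumer surplus = ½ × (959.125 - 686) × 437 = 59677.8125.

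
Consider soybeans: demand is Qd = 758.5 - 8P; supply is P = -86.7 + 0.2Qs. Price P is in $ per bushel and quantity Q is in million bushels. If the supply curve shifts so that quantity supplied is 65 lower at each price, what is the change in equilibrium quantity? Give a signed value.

In direct form, Qs = 433.5 + 5P.
Set Qd = Qs: 758.5 - 8P = 433.5 + 5P, so 325 = 13P and P* = 25.
Then Q* = 758.5 - 8(25) = 558.5.
After the shift, supply is Qs = 368.5 + 5P.
The new intersection has 390 = 13P, i.e. P = 30, Q = 518.5.
ΔQ = 518.5 - 558.5 = -40.

ΔQ = -40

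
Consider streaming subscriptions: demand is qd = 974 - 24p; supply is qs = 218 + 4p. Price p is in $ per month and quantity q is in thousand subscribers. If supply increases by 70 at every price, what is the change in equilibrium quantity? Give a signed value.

Δq = 60

The market clears where 974 - 24p = 218 + 4p. Rearranging, 28p = 756, hence p* = 27.
Plugging p* into demand: q* = 974 - 24(27) = 326.
After the shift, supply is qs = 288 + 4p.
The new intersection has 686 = 28p, i.e. p = 24.5, q = 386.
Δq = 386 - 326 = 60.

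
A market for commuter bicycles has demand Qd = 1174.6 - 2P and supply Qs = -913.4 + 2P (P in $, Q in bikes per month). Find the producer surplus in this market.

Producer surplus = 4264.09

At equilibrium Qd = Qs, so 1174.6 - 2P = -913.4 + 2P; collecting terms, 2088 = 4P and P* = 522.
Substitute back: Q* = 1174.6 - 2(522) = 130.6.
Supply choke price (Qs = 0): P = 456.7. Producer surplus = ½ × (522 - 456.7) × 130.6 = 4264.09.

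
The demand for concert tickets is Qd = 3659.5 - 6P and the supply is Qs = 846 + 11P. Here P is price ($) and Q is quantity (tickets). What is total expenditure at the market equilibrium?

Set Qd = Qs: 3659.5 - 6P = 846 + 11P, so 2813.5 = 17P and P* = 165.5.
Substitute back: Q* = 3659.5 - 6(165.5) = 2666.5.
Total expenditure = P* × Q* = 165.5 × 2666.5 = 441305.75.

Total expenditure = 441305.75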